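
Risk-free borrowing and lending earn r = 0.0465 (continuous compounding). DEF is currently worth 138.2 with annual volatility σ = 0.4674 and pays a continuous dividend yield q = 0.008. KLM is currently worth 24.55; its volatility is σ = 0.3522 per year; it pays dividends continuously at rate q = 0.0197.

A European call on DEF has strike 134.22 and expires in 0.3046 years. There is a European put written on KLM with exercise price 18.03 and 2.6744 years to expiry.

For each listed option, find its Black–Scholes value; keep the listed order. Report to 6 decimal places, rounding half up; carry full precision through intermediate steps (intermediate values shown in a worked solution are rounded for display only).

price(DEF call K=134.22) = 16.803663
price(KLM put K=18.03) = 1.655412

[DEF call K=134.22]
σ√T = 0.4674·√0.3046 = 0.257961
d₁ = (ln(S/K) + (r−q+σ²/2)T) / (σ√T) = (ln(138.2/134.22) + (0.0465−0.008+0.4674²/2)·0.3046) / 0.257961 = (0.029222 + 0.044999) / 0.257961 = 0.287721
d₂ = d₁ − σ√T = 0.287721 − 0.257961 = 0.029760
e^{−rT} = 0.985936
e^{−qT} = 0.997566
N(d₁) = 0.613220,  N(d₂) = 0.511871
price = S·e^{−qT}·N(d₁) − K·e^{−rT}·N(d₂) = 84.540705 − 67.737042 = 16.803663
[KLM put K=18.03]
σ√T = 0.3522·√2.6744 = 0.575974
d₁ = (ln(S/K) + (r−q+σ²/2)T) / (σ√T) = (ln(24.55/18.03) + (0.0465−0.0197+0.3522²/2)·2.6744) / 0.575974 = (0.308675 + 0.237547) / 0.575974 = 0.948345
d₂ = d₁ − σ√T = 0.948345 − 0.575974 = 0.372371
e^{−rT} = 0.883062
e^{−qT} = 0.948678
N(−d₁) = 0.171477,  N(−d₂) = 0.354808
price = K·e^{−rT}·N(−d₂) − S·e^{−qT}·N(−d₁) = 5.649119 − 3.993707 = 1.655412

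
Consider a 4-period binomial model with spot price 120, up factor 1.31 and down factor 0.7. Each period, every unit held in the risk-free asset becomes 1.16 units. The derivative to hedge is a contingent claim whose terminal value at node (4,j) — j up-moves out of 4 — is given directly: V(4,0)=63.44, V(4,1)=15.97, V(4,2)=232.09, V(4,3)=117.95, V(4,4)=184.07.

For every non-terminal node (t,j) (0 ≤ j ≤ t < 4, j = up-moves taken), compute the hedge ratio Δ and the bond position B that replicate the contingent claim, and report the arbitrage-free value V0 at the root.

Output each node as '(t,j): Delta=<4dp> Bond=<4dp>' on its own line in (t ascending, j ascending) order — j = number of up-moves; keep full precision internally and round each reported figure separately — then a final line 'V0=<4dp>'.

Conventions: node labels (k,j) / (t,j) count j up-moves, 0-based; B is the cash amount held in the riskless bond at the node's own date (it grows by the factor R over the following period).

(0,0): Delta=0.0817 Bond=77.5223
(1,0): Delta=0.1795 Bond=81.7096
(1,1): Delta=0.0646 Bond=92.6050
(2,0): Delta=3.6365 Bond=-108.4893
(2,1): Delta=-0.4229 Bond=161.0676
(2,2): Delta=0.1496 Bond=89.9286
(3,0): Delta=-1.8907 Bond=101.6498
(3,1): Delta=4.5996 Bond=-200.0315
(3,2): Delta=-1.2980 Bond=312.9917
(3,3): Delta=0.4018 Bond=36.2712
V0=87.3213

Under the risk-neutral measure, an up-move has probability p* = (R−d)/(u−d) = 0.7541 and values discount at R = 1.16.
At maturity the claim pays: V(4,0)=63.4400, V(4,1)=15.9700, V(4,2)=232.0900, V(4,3)=117.9500, V(4,4)=184.0700
(3,0): S=41.1600. Δ = (V_up−V_dn)/(S_up−S_dn) = (15.9700−63.4400)/(53.9196−28.8120) = -1.8907. V = [p*·15.9700 + (1−p*)·63.4400]/1.16 = 23.8301. B = V − Δ·S = 101.6498.
(3,1): S=77.0280. Δ = (V_up−V_dn)/(S_up−S_dn) = (232.0900−15.9700)/(100.9067−53.9196) = 4.5996. V = [p*·232.0900 + (1−p*)·15.9700]/1.16 = 154.2636. B = V − Δ·S = -200.0315.
(3,2): S=144.1524. Δ = (V_up−V_dn)/(S_up−S_dn) = (117.9500−232.0900)/(188.8396−100.9067) = -1.2980. V = [p*·117.9500 + (1−p*)·232.0900]/1.16 = 125.8769. B = V − Δ·S = 312.9917.
(3,3): S=269.7709. Δ = (V_up−V_dn)/(S_up−S_dn) = (184.0700−117.9500)/(353.3999−188.8396) = 0.4018. V = [p*·184.0700 + (1−p*)·117.9500]/1.16 = 144.6646. B = V − Δ·S = 36.2712.
(2,0): S=58.8000. Δ = (V_up−V_dn)/(S_up−S_dn) = (154.2636−23.8301)/(77.0280−41.1600) = 3.6365. V = [p*·154.2636 + (1−p*)·23.8301]/1.16 = 105.3360. B = V − Δ·S = -108.4893.
(2,1): S=110.0400. Δ = (V_up−V_dn)/(S_up−S_dn) = (125.8769−154.2636)/(144.1524−77.0280) = -0.4229. V = [p*·125.8769 + (1−p*)·154.2636]/1.16 = 114.5321. B = V − Δ·S = 161.0676.
(2,2): S=205.9320. Δ = (V_up−V_dn)/(S_up−S_dn) = (144.6646−125.8769)/(269.7709−144.1524) = 0.1496. V = [p*·144.6646 + (1−p*)·125.8769]/1.16 = 120.7282. B = V − Δ·S = 89.9286.
(1,0): S=84.0000. Δ = (V_up−V_dn)/(S_up−S_dn) = (114.5321−105.3360)/(110.0400−58.8000) = 0.1795. V = [p*·114.5321 + (1−p*)·105.3360]/1.16 = 96.7851. B = V − Δ·S = 81.7096.
(1,1): S=157.2000. Δ = (V_up−V_dn)/(S_up−S_dn) = (120.7282−114.5321)/(205.9320−110.0400) = 0.0646. V = [p*·120.7282 + (1−p*)·114.5321]/1.16 = 102.7626. B = V − Δ·S = 92.6050.
(0,0): S=120.0000. Δ = (V_up−V_dn)/(S_up−S_dn) = (102.7626−96.7851)/(157.2000−84.0000) = 0.0817. V = [p*·102.7626 + (1−p*)·96.7851]/1.16 = 87.3213. B = V − Δ·S = 77.5223.
Verification: the root portfolio costs Δ(0,0)·S0 + B(0,0) = 87.3213, matching V0.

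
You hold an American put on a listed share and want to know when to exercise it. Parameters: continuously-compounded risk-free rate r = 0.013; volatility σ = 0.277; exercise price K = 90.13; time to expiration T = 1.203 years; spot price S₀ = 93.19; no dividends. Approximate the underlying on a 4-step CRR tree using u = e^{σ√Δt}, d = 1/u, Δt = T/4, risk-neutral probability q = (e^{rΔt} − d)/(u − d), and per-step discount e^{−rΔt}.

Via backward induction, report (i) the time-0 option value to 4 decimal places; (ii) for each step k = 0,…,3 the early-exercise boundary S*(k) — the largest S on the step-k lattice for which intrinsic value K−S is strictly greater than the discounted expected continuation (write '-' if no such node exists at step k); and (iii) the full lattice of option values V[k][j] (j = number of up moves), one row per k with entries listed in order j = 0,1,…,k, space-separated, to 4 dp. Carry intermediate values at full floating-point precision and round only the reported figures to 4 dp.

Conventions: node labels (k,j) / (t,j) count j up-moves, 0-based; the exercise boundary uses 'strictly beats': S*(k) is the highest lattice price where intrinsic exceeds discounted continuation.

params: Δt=0.30075 u=1.16405 d=0.85907 q=0.47494 e^(-rΔt)=0.99610
t_4 payoffs: 39.3752 21.3562 0.0000 0.0000 0.0000
t_3: node(3,0) S=59.0813 payoff=31.0487 vs cont=30.6970 → 31.0487 [stop]  node(3,1) S=80.0564 payoff=10.0736 vs cont=11.1695 → 11.1695 [wait]  node(3,2) S=108.4782 payoff=0.0000 vs cont=0.0000 → 0.0000 [wait]  node(3,3) S=146.9903 payoff=0.0000 vs cont=0.0000 → 0.0000 [wait]  ⇒ S*(3)=59.0813
t_2: node(2,0) S=68.7738 payoff=21.3562 vs cont=21.5230 → 21.5230 [wait]  node(2,1) S=93.1900 payoff=0.0000 vs cont=5.8418 → 5.8418 [wait]  node(2,2) S=126.2745 payoff=0.0000 vs cont=0.0000 → 0.0000 [wait]  ⇒ S*(2)=-
t_1: node(1,0) S=80.0564 payoff=10.0736 vs cont=14.0204 → 14.0204 [wait]  node(1,1) S=108.4782 payoff=0.0000 vs cont=3.0553 → 3.0553 [wait]  ⇒ S*(1)=-
t_0: node(0,0) S=93.1900 payoff=0.0000 vs cont=8.7783 → 8.7783 [wait]  ⇒ S*(0)=-

price = 8.7783
boundary = - - - 59.0813
tree:
8.7783
14.0204 3.0553
21.5230 5.8418 0.0000
31.0487 11.1695 0.0000 0.0000
39.3752 21.3562 0.0000 0.0000 0.0000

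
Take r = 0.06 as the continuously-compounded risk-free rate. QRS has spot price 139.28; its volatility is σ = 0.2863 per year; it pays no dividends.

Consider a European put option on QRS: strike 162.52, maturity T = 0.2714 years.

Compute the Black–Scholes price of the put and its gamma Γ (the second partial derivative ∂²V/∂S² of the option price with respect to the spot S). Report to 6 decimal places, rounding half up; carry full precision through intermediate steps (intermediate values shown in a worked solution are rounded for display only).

σ√T = 0.2863·√0.2714 = 0.149151
d₁ = (ln(S/K) + (r+σ²/2)T) / (σ√T) = (ln(139.28/162.52) + (0.06+0.2863²/2)·0.2714) / 0.149151 = (-0.154315 + 0.027407) / 0.149151 = -0.850867
d₂ = d₁ − σ√T = -0.850867 − 0.149151 = -1.000018
e^{−rT} = 0.983848
N(−d₁) = 0.802579,  N(−d₂) = 0.841349
Put price V = K·e^{−rT}·N(−d₂) − S·N(−d₁) = 134.527496 − 111.783134 = 22.744362
φ(d₁) = (1/√(2π))·e^{−d₁²/2} = 0.277780
Γ = φ(d₁) / (S·σ·√T) = 0.013372

price = 22.744362
Γ = 0.013372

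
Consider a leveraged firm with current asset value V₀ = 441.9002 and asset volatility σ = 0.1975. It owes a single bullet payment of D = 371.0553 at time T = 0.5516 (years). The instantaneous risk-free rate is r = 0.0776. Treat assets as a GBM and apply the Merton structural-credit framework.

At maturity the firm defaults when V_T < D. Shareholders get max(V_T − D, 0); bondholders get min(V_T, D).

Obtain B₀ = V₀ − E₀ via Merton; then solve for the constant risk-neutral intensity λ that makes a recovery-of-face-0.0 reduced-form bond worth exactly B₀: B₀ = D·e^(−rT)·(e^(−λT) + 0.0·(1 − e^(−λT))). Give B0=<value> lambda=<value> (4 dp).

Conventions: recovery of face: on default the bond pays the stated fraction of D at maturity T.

B0=353.7403 lambda=0.0090

Equity is a call on the firm's assets struck at D = 371.0553:
d₁ = [ln(V₀/D) + (r + σ²/2)T] / (σ√T)
   = [ln(441.9002/371.0553) + (0.0776 + 0.5·0.1975²)·0.5516] / (0.1975·√0.5516)
   = [0.174733 + 0.053562] / 0.146683 = 1.556386
d₂ = d₁ − σ√T = 1.556386 − 0.146683 = 1.409703
N(d₁) = 0.940192,  N(d₂) = 0.920686,  e^(−rT) = 0.958099
E₀ = V₀·N(d₁) − D·e^(−rT)·N(d₂)
   = 441.9002·0.940192 − 371.0553·0.958099·0.920686 = 88.159867
B₀ = V₀ − E₀ = 441.9002 − 88.159867 = 353.740333
e^(−λT) = (B₀·e^(rT)/D − 0)/(1 − 0) = (353.7403·1.043733/371.0553 − 0)/1 = 0.99502848
λ = −ln(0.99502848)/0.5516 = 0.009035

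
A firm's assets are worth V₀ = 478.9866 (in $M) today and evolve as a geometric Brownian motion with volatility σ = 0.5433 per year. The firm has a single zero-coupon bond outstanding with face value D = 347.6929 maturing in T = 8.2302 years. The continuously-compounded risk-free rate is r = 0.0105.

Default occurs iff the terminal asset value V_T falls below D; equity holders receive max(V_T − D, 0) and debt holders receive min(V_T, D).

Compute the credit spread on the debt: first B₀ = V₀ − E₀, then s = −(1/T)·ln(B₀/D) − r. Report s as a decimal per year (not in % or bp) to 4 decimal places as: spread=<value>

spread=0.0780

With assets at 478.9866 and a single debt payment of 347.6929 at 8.2302 years:
d₁ = [ln(V₀/D) + (r + σ²/2)T] / (σ√T)
   = [ln(478.9866/347.6929) + (0.0105 + 0.5·0.5433²)·8.2302] / (0.5433·√8.2302)
   = [0.320353 + 1.301091] / 1.558637 = 1.040296
d₂ = d₁ − σ√T = 1.040296 − 1.558637 = -0.518340
N(d₁) = 0.850899,  N(d₂) = 0.302110,  e^(−rT) = 0.917212
E₀ = V₀·N(d₁) − D·e^(−rT)·N(d₂)
   = 478.9866·0.850899 − 347.6929·0.917212·0.302110 = 311.223748
B₀ = V₀ − E₀ = 478.9866 − 311.223748 = 167.762852
spread = −(1/T)·ln(B₀/D) − r = −(1/8.2302)·ln(167.762852/347.6929) − 0.0105 = 0.07804806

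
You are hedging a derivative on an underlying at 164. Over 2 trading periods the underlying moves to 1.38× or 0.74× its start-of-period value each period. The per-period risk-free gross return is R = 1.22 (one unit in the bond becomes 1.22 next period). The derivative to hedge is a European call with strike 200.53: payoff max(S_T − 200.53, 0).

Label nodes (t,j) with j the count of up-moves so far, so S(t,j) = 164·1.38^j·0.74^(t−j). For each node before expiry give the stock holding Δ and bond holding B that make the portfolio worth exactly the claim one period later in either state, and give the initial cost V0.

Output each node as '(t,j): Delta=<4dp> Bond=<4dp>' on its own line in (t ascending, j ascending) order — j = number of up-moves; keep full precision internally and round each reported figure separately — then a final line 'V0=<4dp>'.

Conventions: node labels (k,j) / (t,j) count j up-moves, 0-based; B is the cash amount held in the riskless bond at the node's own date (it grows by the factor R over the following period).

(0,0): Delta=0.6548 Bond=-65.1332
(1,0): Delta=0.0000 Bond=0.0000
(1,1): Delta=0.7718 Bond=-105.9500
V0=42.2486

Risk-neutral probability p* = (R−d)/(u−d) = (1.22−0.74)/(1.38−0.74) = 0.7500.
Payoffs at expiry: V(2,0)=0.0000, V(2,1)=0.0000, V(2,2)=111.7916
  t=1,j=0: stock 121.3600 → up 167.4768 (V=0.0000), down 89.8064 (V=0.0000). Price 0.0000; hedge Δ=0.0000, bond B=0.0000.
  t=1,j=1: stock 226.3200 → up 312.3216 (V=111.7916), down 167.4768 (V=0.0000). Price 68.7243; hedge Δ=0.7718, bond B=-105.9500.
  t=0,j=0: stock 164.0000 → up 226.3200 (V=68.7243), down 121.3600 (V=0.0000). Price 42.2486; hedge Δ=0.6548, bond B=-65.1332.
As a check, the time-0 holding Δ(0,0)·S0 + B(0,0) comes to 42.2486 — exactly V0.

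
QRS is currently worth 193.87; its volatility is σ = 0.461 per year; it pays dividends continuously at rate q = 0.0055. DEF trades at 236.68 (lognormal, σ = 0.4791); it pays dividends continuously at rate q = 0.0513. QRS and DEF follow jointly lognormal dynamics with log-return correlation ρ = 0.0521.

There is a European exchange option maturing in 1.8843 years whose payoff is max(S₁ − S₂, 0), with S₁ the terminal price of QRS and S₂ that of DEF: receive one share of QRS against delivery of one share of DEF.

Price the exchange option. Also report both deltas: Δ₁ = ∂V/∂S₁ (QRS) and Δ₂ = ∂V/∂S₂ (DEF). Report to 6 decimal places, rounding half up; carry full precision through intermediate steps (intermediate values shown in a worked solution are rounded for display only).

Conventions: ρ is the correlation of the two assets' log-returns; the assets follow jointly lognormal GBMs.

σ_eff = √(σ₁² + σ₂² − 2ρσ₁σ₂) = √(0.461² + 0.4791² − 2·0.0521·0.461·0.4791) = 0.647336
d₁ = (ln(S₁/S₂) + (q₂ − q₁ + σ_eff²/2)T) / (σ_eff√T) = (ln(193.87/236.68) + (0.0513 − 0.0055 + 0.209522)·1.8843) / 0.888597 = 0.316884
d₂ = d₁ − σ_eff√T = 0.316884 − 0.888597 = -0.571713
N(d₁) = 0.624334,  N(d₂) = 0.283758
V = S₁·e^{−q₁T}·N(d₁) − S₂·e^{−q₂T}·N(d₂) = 119.791709 − 60.971813 = 58.819895
Key observation: pricing in DEF-units makes this a unit-strike call on the ratio S₁/S₂ — the risk-free rate cancels and cannot affect the value.
Δ₁ = e^{−q₁T}·N(d₁) = 0.617897;  Δ₂ = −e^{−q₂T}·N(d₂) = -0.257613

exchange price = 58.819895
Δ1 = 0.617897
Δ2 = -0.257613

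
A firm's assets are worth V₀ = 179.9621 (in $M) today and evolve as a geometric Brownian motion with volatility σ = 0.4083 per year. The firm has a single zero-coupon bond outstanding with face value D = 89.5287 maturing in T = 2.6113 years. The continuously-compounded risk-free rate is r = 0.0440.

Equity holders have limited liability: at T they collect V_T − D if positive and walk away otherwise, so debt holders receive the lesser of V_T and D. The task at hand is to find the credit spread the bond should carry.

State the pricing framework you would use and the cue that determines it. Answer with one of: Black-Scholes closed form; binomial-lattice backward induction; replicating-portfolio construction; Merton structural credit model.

framework: Merton structural credit model

Key observation: assets follow a GBM and default happens iff V_T < 89.5287; valuing claims on that split (equity as a call, risky debt as the residual) is the structural model's definition.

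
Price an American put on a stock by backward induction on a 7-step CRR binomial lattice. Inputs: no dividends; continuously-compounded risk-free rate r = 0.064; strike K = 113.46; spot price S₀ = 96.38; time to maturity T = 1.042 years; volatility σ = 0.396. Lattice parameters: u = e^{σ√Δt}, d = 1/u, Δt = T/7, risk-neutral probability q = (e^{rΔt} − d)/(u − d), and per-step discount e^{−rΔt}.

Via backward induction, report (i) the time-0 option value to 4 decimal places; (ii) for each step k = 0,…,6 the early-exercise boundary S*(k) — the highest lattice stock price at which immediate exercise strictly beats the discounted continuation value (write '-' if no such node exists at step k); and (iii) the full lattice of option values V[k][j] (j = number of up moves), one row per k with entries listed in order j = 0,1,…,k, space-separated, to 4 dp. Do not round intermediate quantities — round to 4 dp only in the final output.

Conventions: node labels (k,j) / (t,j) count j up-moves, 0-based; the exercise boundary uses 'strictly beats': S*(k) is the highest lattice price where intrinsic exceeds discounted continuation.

price = 22.9796
boundary = - - 71.0035 60.9433 71.0035 82.7243 96.3800
tree:
22.9796
31.8149 14.3426
42.4565 21.4923 7.2709
52.5167 30.9695 12.1663 2.3792
61.1515 42.4565 19.7615 4.5943 0.1481
68.5628 52.5167 30.7357 8.8630 0.2950 0.0000
74.9241 61.1515 42.4565 17.0800 0.5875 0.0000 0.0000
80.3841 68.5628 52.5167 30.7357 1.1702 0.0000 0.0000 0.0000

params: Δt=0.14886 u=1.16507 d=0.85831 q=0.49308 e^(-rΔt)=0.99052
t_7 payoffs: 80.3841 68.5628 52.5167 30.7357 1.1702 0.0000 0.0000 0.0000
t_6: node(6,0) S=38.5359 payoff=74.9241 vs cont=73.8483 → 74.9241 [stop]  node(6,1) S=52.3085 payoff=61.1515 vs cont=60.0757 → 61.1515 [stop]  node(6,2) S=71.0035 payoff=42.4565 vs cont=41.3807 → 42.4565 [stop]  node(6,3) S=96.3800 payoff=17.0800 vs cont=16.0042 → 17.0800 [stop]  node(6,4) S=130.8260 payoff=0.0000 vs cont=0.5875 → 0.5875 [wait]  node(6,5) S=177.5829 payoff=0.0000 vs cont=0.0000 → 0.0000 [wait]  node(6,6) S=241.0507 payoff=0.0000 vs cont=0.0000 → 0.0000 [wait]  ⇒ S*(6)=96.3800
t_5: node(5,0) S=44.8972 payoff=68.5628 vs cont=67.4870 → 68.5628 [stop]  node(5,1) S=60.9433 payoff=52.5167 vs cont=51.4409 → 52.5167 [stop]  node(5,2) S=82.7243 payoff=30.7357 vs cont=29.6599 → 30.7357 [stop]  node(5,3) S=112.2898 payoff=1.1702 vs cont=8.8630 → 8.8630 [wait]  node(5,4) S=152.4220 payoff=0.0000 vs cont=0.2950 → 0.2950 [wait]  node(5,5) S=206.8973 payoff=0.0000 vs cont=0.0000 → 0.0000 [wait]  ⇒ S*(5)=82.7243
t_4: node(4,0) S=52.3085 payoff=61.1515 vs cont=60.0757 → 61.1515 [stop]  node(4,1) S=71.0035 payoff=42.4565 vs cont=41.3807 → 42.4565 [stop]  node(4,2) S=96.3800 payoff=17.0800 vs cont=19.7615 → 19.7615 [wait]  node(4,3) S=130.8260 payoff=0.0000 vs cont=4.5943 → 4.5943 [wait]  node(4,4) S=177.5829 payoff=0.0000 vs cont=0.1481 → 0.1481 [wait]  ⇒ S*(4)=71.0035
t_3: node(3,0) S=60.9433 payoff=52.5167 vs cont=51.4409 → 52.5167 [stop]  node(3,1) S=82.7243 payoff=30.7357 vs cont=30.9695 → 30.9695 [wait]  node(3,2) S=112.2898 payoff=1.1702 vs cont=12.1663 → 12.1663 [wait]  node(3,3) S=152.4220 payoff=0.0000 vs cont=2.3792 → 2.3792 [wait]  ⇒ S*(3)=60.9433
t_2: node(2,0) S=71.0035 payoff=42.4565 vs cont=41.4949 → 42.4565 [stop]  node(2,1) S=96.3800 payoff=17.0800 vs cont=21.4923 → 21.4923 [wait]  node(2,2) S=130.8260 payoff=0.0000 vs cont=7.2709 → 7.2709 [wait]  ⇒ S*(2)=71.0035
t_1: node(1,0) S=82.7243 payoff=30.7357 vs cont=31.8149 → 31.8149 [wait]  node(1,1) S=112.2898 payoff=1.1702 vs cont=14.3426 → 14.3426 [wait]  ⇒ S*(1)=-
t_0: node(0,0) S=96.3800 payoff=17.0800 vs cont=22.9796 → 22.9796 [wait]  ⇒ S*(0)=-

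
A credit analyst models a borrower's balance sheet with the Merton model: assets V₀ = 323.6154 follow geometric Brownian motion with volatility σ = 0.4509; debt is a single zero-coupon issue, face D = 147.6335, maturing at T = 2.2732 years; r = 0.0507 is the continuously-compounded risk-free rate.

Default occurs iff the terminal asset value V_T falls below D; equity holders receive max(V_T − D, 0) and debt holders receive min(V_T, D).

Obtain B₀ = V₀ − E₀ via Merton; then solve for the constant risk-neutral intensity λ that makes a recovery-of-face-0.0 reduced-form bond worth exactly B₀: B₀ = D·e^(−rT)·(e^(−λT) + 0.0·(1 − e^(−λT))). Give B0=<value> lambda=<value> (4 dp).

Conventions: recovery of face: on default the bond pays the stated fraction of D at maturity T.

B0=125.7332 lambda=0.0199

Work the structural quantities from V₀ = 323.6154 against face 147.6335:
d₁ = [ln(V₀/D) + (r + σ²/2)T] / (σ√T)
   = [ln(323.6154/147.6335) + (0.0507 + 0.5·0.4509²)·2.2732] / (0.4509·√2.2732)
   = [0.784823 + 0.346334] / 0.679828 = 1.663887
d₂ = d₁ − σ√T = 1.663887 − 0.679828 = 0.984059
N(d₁) = 0.951933,  N(d₂) = 0.837457,  e^(−rT) = 0.891142
E₀ = V₀·N(d₁) − D·e^(−rT)·N(d₂)
   = 323.6154·0.951933 − 147.6335·0.891142·0.837457 = 197.882157
B₀ = V₀ − E₀ = 323.6154 − 197.882157 = 125.733243
e^(−λT) = (B₀·e^(rT)/D − 0)/(1 − 0) = (125.7332·1.122155/147.6335 − 0)/1 = 0.95569218
λ = −ln(0.95569218)/2.2732 = 0.019936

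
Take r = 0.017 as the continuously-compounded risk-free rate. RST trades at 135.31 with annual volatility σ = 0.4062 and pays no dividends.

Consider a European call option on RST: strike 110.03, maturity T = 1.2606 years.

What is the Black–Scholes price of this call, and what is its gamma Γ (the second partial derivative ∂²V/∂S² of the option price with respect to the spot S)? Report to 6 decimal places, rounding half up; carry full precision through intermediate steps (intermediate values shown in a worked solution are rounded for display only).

price = 38.351524
Γ = 0.004958

σ√T = 0.4062·√1.2606 = 0.456067
d₁ = (ln(S/K) + (r+σ²/2)T) / (σ√T) = (ln(135.31/110.03) + (0.017+0.4062²/2)·1.2606) / 0.456067 = (0.206815 + 0.125429) / 0.456067 = 0.728499
d₂ = d₁ − σ√T = 0.728499 − 0.456067 = 0.272432
e^{−rT} = 0.978798
N(d₁) = 0.766846,  N(d₂) = 0.607355
Call price V = S·N(d₁) − K·e^{−rT}·N(d₂) = 103.761903 − 65.410378 = 38.351524
φ(d₁) = (1/√(2π))·e^{−d₁²/2} = 0.305962
Γ = φ(d₁) / (S·σ·√T) = 0.004958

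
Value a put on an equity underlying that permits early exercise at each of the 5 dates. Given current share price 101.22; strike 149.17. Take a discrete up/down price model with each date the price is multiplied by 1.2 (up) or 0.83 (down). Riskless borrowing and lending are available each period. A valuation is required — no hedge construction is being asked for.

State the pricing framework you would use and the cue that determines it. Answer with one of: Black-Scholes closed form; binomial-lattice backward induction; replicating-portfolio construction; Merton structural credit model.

Key observation: with exercise allowed before expiry on a discrete up/down model (5 steps from spot 101.22), the strike-149.17 put's value must be rolled back through the tree testing early exercise at each node.

framework: binomial-lattice backward induction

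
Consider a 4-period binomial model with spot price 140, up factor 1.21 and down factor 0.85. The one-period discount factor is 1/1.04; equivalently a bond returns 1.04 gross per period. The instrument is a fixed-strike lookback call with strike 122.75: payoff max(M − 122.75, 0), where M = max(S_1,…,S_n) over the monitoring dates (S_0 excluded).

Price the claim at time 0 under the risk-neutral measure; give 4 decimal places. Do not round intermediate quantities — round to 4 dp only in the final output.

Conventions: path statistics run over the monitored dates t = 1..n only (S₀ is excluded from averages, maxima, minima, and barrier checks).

price = 53.1004

No-arbitrage gives p* = (R−d)/(u−d) = 0.5278: enumerate every path, weight its payoff by its p*-probability, and discount by R^4.
Enumerate all 2^4 = 16 price paths (U = up ×1.21, D = down ×0.85); each path with k up-moves has probability p*^k·(1−p*)^(4−k).
DDDD: M=119.0000, payoff=0.0000, prob=0.049726
UDDD: M=169.4000, payoff=46.6500, prob=0.055576
DUDD: M=143.9900, payoff=21.2400, prob=0.055576
UUDD: M=204.9740, payoff=82.2240, prob=0.062115
DDUD: M=122.3915, payoff=0.0000, prob=0.055576
UDUD: M=174.2279, payoff=51.4779, prob=0.062115
DUUD: M=174.2279, payoff=51.4779, prob=0.062115
UUUD: M=248.0185, payoff=125.2685, prob=0.069422
DDDU: M=119.0000, payoff=0.0000, prob=0.055576
UDDU: M=169.4000, payoff=46.6500, prob=0.062115
DUDU: M=148.0937, payoff=25.3437, prob=0.062115
UUDU: M=210.8158, payoff=88.0658, prob=0.069422
DDUU: M=148.0937, payoff=25.3437, prob=0.062115
UDUU: M=210.8158, payoff=88.0658, prob=0.069422
DUUU: M=210.8158, payoff=88.0658, prob=0.069422
UUUU: M=300.1024, payoff=177.3524, prob=0.077590
Price = Σ prob·payoff / R^4 = 62.119971 / 1.169859 = 53.1004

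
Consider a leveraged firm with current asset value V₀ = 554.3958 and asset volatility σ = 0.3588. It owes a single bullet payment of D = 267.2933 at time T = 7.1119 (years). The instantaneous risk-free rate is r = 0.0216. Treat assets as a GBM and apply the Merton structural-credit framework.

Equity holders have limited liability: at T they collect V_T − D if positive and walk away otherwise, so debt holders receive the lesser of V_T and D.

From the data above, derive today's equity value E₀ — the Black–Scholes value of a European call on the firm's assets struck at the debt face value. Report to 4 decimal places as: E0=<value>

E0=355.7718

Equity is a call on the firm's assets struck at D = 267.2933:
d₁ = [ln(V₀/D) + (r + σ²/2)T] / (σ√T)
   = [ln(554.3958/267.2933) + (0.0216 + 0.5·0.3588²)·7.1119] / (0.3588·√7.1119)
   = [0.729532 + 0.611401] / 0.956853 = 1.401399
d₂ = d₁ − σ√T = 1.401399 − 0.956853 = 0.444546
N(d₁) = 0.919453,  N(d₂) = 0.671676,  e^(−rT) = 0.857600
E₀ = V₀·N(d₁) − D·e^(−rT)·N(d₂)
   = 554.3958·0.919453 − 267.2933·0.857600·0.671676 = 355.771803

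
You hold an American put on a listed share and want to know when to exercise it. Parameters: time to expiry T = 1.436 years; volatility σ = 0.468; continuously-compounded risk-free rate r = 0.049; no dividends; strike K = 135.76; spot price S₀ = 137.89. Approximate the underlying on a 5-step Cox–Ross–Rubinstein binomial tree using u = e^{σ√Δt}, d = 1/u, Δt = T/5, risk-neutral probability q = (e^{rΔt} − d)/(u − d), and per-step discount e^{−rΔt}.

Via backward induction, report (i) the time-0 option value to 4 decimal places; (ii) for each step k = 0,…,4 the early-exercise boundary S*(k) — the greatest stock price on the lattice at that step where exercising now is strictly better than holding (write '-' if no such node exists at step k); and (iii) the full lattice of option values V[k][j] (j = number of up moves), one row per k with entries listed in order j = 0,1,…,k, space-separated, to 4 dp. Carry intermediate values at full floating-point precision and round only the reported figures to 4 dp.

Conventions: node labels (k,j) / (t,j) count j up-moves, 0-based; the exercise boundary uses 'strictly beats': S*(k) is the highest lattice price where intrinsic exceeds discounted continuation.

params: Δt=0.28720 u=1.28506 d=0.77817 q=0.46558 e^(-rΔt)=0.98603
t_5 payoffs: 96.4128 70.7827 28.4577 0.0000 0.0000 0.0000
t_4: node(4,0) S=50.5636 payoff=85.1964 vs cont=83.2993 → 85.1964 [stop]  node(4,1) S=83.4998 payoff=52.2602 vs cont=50.3631 → 52.2602 [stop]  node(4,2) S=137.8900 payoff=0.0000 vs cont=14.9957 → 14.9957 [wait]  node(4,3) S=227.7090 payoff=0.0000 vs cont=0.0000 → 0.0000 [wait]  node(4,4) S=376.0344 payoff=0.0000 vs cont=0.0000 → 0.0000 [wait]  ⇒ S*(4)=83.4998
t_3: node(3,0) S=64.9773 payoff=70.7827 vs cont=68.8856 → 70.7827 [stop]  node(3,1) S=107.3023 payoff=28.4577 vs cont=34.4226 → 34.4226 [wait]  node(3,2) S=177.1970 payoff=0.0000 vs cont=7.9019 → 7.9019 [wait]  node(3,3) S=292.6199 payoff=0.0000 vs cont=0.0000 → 0.0000 [wait]  ⇒ S*(3)=64.9773
t_2: node(2,0) S=83.4998 payoff=52.2602 vs cont=53.1014 → 53.1014 [wait]  node(2,1) S=137.8900 payoff=0.0000 vs cont=21.7665 → 21.7665 [wait]  node(2,2) S=227.7090 payoff=0.0000 vs cont=4.1639 → 4.1639 [wait]  ⇒ S*(2)=-
t_1: node(1,0) S=107.3023 payoff=28.4577 vs cont=37.9742 → 37.9742 [wait]  node(1,1) S=177.1970 payoff=0.0000 vs cont=13.3814 → 13.3814 [wait]  ⇒ S*(1)=-
t_0: node(0,0) S=137.8900 payoff=0.0000 vs cont=26.1535 → 26.1535 [wait]  ⇒ S*(0)=-

price = 26.1535
boundary = - - - 64.9773 83.4998
tree:
26.1535
37.9742 13.3814
53.1014 21.7665 4.1639
70.7827 34.4226 7.9019 0.0000
85.1964 52.2602 14.9957 0.0000 0.0000
96.4128 70.7827 28.4577 0.0000 0.0000 0.0000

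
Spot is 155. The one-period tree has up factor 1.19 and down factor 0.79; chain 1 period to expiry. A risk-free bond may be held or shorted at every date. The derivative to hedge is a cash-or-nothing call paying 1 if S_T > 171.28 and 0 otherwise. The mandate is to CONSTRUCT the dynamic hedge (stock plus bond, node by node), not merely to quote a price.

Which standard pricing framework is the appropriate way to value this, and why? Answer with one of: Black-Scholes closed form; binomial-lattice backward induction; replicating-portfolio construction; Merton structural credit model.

framework: replicating-portfolio construction

Key observation: a price alone would not answer the question — the per-node share/bond construction on the spot-155, 1.19/0.79 tree is required, and only the replicating-portfolio method yields it.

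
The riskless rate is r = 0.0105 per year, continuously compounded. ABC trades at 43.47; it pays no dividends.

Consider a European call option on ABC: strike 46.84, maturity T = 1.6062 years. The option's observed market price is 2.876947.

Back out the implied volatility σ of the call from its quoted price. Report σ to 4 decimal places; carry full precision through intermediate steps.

At σ = 0.1789 the Black–Scholes value reproduces the quote:
σ√T = 0.1789·√1.6062 = 0.226731
d₁ = (ln(S/K) + (r+σ²/2)T) / (σ√T) = (ln(43.47/46.84) + (0.0105+0.1789²/2)·1.6062) / 0.226731 = (-0.074666 + 0.042568) / 0.226731 = -0.141569
d₂ = d₁ − σ√T = -0.141569 − 0.226731 = -0.368300
e^{−rT} = 0.983276
N(d₁) = 0.443710,  N(d₂) = 0.356325
V = S·N(d₁) − K·e^{−rT}·N(d₂) = 19.288085 − 16.411138 = 2.876947 (the quoted price), and the Black–Scholes price is strictly increasing in σ, so σ is unique

sigma = 0.1789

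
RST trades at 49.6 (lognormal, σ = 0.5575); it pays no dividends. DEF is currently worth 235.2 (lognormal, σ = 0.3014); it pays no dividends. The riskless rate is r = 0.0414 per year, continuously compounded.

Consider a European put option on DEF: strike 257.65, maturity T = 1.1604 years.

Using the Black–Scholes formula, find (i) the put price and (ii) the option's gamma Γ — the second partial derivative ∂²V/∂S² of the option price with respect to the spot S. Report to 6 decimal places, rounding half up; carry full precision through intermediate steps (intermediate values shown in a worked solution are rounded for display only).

σ√T = 0.3014·√1.1604 = 0.324674
d₁ = (ln(S/K) + (r+σ²/2)T) / (σ√T) = (ln(235.2/257.65) + (0.0414+0.3014²/2)·1.1604) / 0.324674 = (-0.091166 + 0.100747) / 0.324674 = 0.029510
d₂ = d₁ − σ√T = 0.029510 − 0.324674 = -0.295163
e^{−rT} = 0.953095
N(−d₁) = 0.488229,  N(−d₂) = 0.616065
Put price V = K·e^{−rT}·N(−d₂) − S·N(−d₁) = 151.284096 − 114.831418 = 36.452678
φ(d₁) = (1/√(2π))·e^{−d₁²/2} = 0.398769
Γ = φ(d₁) / (S·σ·√T) = 0.005222

price = 36.452678
Γ = 0.005222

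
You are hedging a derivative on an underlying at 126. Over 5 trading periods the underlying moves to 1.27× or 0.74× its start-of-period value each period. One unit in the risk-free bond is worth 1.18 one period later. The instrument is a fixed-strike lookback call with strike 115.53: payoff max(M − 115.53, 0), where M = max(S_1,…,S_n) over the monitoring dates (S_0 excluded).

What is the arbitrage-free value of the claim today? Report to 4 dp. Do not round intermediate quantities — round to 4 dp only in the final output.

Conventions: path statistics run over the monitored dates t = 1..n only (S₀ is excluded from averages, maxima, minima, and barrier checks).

price = 82.8366

Under the martingale measure an up-move has probability p* = 0.8302; value the claim as the probability-weighted average of per-path payoffs, discounted 5 periods at R = 1.18.
Enumerate all 2^5 = 32 price paths (U = up ×1.27, D = down ×0.74); each path with k up-moves has probability p*^k·(1−p*)^(5−k).
DDDDD: M=93.2400, payoff=0.0000, prob=0.000141
UDDDD: M=160.0200, payoff=44.4900, prob=0.000690
DUDDD: M=118.4148, payoff=2.8848, prob=0.000690
UUDDD: M=203.2254, payoff=87.6954, prob=0.003375
DDUDD: M=93.2400, payoff=0.0000, prob=0.000690
UDUDD: M=160.0200, payoff=44.4900, prob=0.003375
DUUDD: M=150.3868, payoff=34.8568, prob=0.003375
UUUDD: M=258.0963, payoff=142.5663, prob=0.016499
DDDUD: M=93.2400, payoff=0.0000, prob=0.000690
UDDUD: M=160.0200, payoff=44.4900, prob=0.003375
DUDUD: M=118.4148, payoff=2.8848, prob=0.003375
UUDUD: M=203.2254, payoff=87.6954, prob=0.016499
DDUUD: M=111.2862, payoff=0.0000, prob=0.003375
UDUUD: M=190.9912, payoff=75.4612, prob=0.016499
DUUUD: M=190.9912, payoff=75.4612, prob=0.016499
UUUUD: M=327.7822, payoff=212.2522, prob=0.080663
DDDDU: M=93.2400, payoff=0.0000, prob=0.000690
UDDDU: M=160.0200, payoff=44.4900, prob=0.003375
DUDDU: M=118.4148, payoff=2.8848, prob=0.003375
UUDDU: M=203.2254, payoff=87.6954, prob=0.016499
DDUDU: M=93.2400, payoff=0.0000, prob=0.003375
UDUDU: M=160.0200, payoff=44.4900, prob=0.016499
DUUDU: M=150.3868, payoff=34.8568, prob=0.016499
UUUDU: M=258.0963, payoff=142.5663, prob=0.080663
DDDUU: M=93.2400, payoff=0.0000, prob=0.003375
UDDUU: M=160.0200, payoff=44.4900, prob=0.016499
DUDUU: M=141.3335, payoff=25.8035, prob=0.016499
UUDUU: M=242.5589, payoff=127.0289, prob=0.080663
DDUUU: M=141.3335, payoff=25.8035, prob=0.016499
UDUUU: M=242.5589, payoff=127.0289, prob=0.080663
DUUUU: M=242.5589, payoff=127.0289, prob=0.080663
UUUUU: M=416.2835, payoff=300.7535, prob=0.394352
Price = Σ prob·payoff / R^5 = 189.510016 / 2.287758 = 82.8366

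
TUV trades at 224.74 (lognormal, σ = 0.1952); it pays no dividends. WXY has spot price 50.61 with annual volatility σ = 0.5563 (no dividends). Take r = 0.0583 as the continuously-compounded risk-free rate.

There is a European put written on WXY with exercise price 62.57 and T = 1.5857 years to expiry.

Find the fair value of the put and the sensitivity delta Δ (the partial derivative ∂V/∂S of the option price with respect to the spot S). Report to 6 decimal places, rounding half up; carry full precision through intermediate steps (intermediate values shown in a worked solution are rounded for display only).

σ√T = 0.5563·√1.5857 = 0.700518
d₁ = (ln(S/K) + (r+σ²/2)T) / (σ√T) = (ln(50.61/62.57) + (0.0583+0.5563²/2)·1.5857) / 0.700518 = (-0.212137 + 0.337809) / 0.700518 = 0.179399
d₂ = d₁ − σ√T = 0.179399 − 0.700518 = -0.521119
e^{−rT} = 0.911698
N(−d₁) = 0.428812,  N(−d₂) = 0.698858
Put price V = K·e^{−rT}·N(−d₂) − S·N(−d₁) = 39.866326 − 21.702177 = 18.164149
Δ = −N(−d₁) = -0.428812

price = 18.164149
Δ = -0.428812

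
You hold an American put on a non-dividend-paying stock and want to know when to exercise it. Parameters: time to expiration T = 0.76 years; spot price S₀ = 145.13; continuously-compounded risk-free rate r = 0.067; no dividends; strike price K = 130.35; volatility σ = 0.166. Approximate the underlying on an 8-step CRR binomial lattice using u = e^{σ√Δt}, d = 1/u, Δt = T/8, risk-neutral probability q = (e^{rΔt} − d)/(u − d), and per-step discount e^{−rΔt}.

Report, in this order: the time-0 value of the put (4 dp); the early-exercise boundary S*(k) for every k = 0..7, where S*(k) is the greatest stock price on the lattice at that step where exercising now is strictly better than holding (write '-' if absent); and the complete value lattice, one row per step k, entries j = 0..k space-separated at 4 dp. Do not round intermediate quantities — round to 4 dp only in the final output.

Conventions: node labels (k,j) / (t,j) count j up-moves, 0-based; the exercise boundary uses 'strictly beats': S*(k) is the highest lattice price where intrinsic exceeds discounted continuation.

Δt=0.09500  u=1.05250  d=0.95012  q=0.54958  discount=0.99366
step 8 (expiry): payoffs max(K−S,0) = 33.9686 23.5837 12.0799 0.0000 0.0000 0.0000 0.0000 0.0000 0.0000
step 7: (k=7,j=0): S=101.4410, K−S=28.9090, hold=28.0819 ⇒ V=28.9090 exercise | (k=7,j=1): S=112.3711, K−S=17.9789, hold=17.1519 ⇒ V=17.9789 exercise | (k=7,j=2): S=124.4789, K−S=5.8711, hold=5.4064 ⇒ V=5.8711 exercise | (k=7,j=3): S=137.8912, K−S=0.0000, hold=0.0000 ⇒ V=0.0000 continue | (k=7,j=4): S=152.7488, K−S=0.0000, hold=0.0000 ⇒ V=0.0000 continue | (k=7,j=5): S=169.2072, K−S=0.0000, hold=0.0000 ⇒ V=0.0000 continue | (k=7,j=6): S=187.4389, K−S=0.0000, hold=0.0000 ⇒ V=0.0000 continue | (k=7,j=7): S=207.6351, K−S=0.0000, hold=0.0000 ⇒ V=0.0000 continue  boundary S*=124.4789
step 6: (k=6,j=0): S=106.7663, K−S=23.5837, hold=22.7567 ⇒ V=23.5837 exercise | (k=6,j=1): S=118.2701, K−S=12.0799, hold=11.2528 ⇒ V=12.0799 exercise | (k=6,j=2): S=131.0135, K−S=0.0000, hold=2.6277 ⇒ V=2.6277 continue | (k=6,j=3): S=145.1300, K−S=0.0000, hold=0.0000 ⇒ V=0.0000 continue | (k=6,j=4): S=160.7675, K−S=0.0000, hold=0.0000 ⇒ V=0.0000 continue | (k=6,j=5): S=178.0899, K−S=0.0000, hold=0.0000 ⇒ V=0.0000 continue | (k=6,j=6): S=197.2788, K−S=0.0000, hold=0.0000 ⇒ V=0.0000 continue  boundary S*=118.2701
step 5: (k=5,j=0): S=112.3711, K−S=17.9789, hold=17.1519 ⇒ V=17.9789 exercise | (k=5,j=1): S=124.4789, K−S=5.8711, hold=6.8414 ⇒ V=6.8414 continue | (k=5,j=2): S=137.8912, K−S=0.0000, hold=1.1760 ⇒ V=1.1760 continue | (k=5,j=3): S=152.7488, K−S=0.0000, hold=0.0000 ⇒ V=0.0000 continue | (k=5,j=4): S=169.2072, K−S=0.0000, hold=0.0000 ⇒ V=0.0000 continue | (k=5,j=5): S=187.4389, K−S=0.0000, hold=0.0000 ⇒ V=0.0000 continue  boundary S*=112.3711
step 4: (k=4,j=0): S=118.2701, K−S=12.0799, hold=11.7827 ⇒ V=12.0799 exercise | (k=4,j=1): S=131.0135, K−S=0.0000, hold=3.7042 ⇒ V=3.7042 continue | (k=4,j=2): S=145.1300, K−S=0.0000, hold=0.5263 ⇒ V=0.5263 continue | (k=4,j=3): S=160.7675, K−S=0.0000, hold=0.0000 ⇒ V=0.0000 continue | (k=4,j=4): S=178.0899, K−S=0.0000, hold=0.0000 ⇒ V=0.0000 continue  boundary S*=118.2701
step 3: (k=3,j=0): S=124.4789, K−S=5.8711, hold=7.4293 ⇒ V=7.4293 continue | (k=3,j=1): S=137.8912, K−S=0.0000, hold=1.9453 ⇒ V=1.9453 continue | (k=3,j=2): S=152.7488, K−S=0.0000, hold=0.2356 ⇒ V=0.2356 continue | (k=3,j=3): S=169.2072, K−S=0.0000, hold=0.0000 ⇒ V=0.0000 continue  boundary S*=-
step 2: (k=2,j=0): S=131.0135, K−S=0.0000, hold=4.3873 ⇒ V=4.3873 continue | (k=2,j=1): S=145.1300, K−S=0.0000, hold=0.9993 ⇒ V=0.9993 continue | (k=2,j=2): S=160.7675, K−S=0.0000, hold=0.1054 ⇒ V=0.1054 continue  boundary S*=-
step 1: (k=1,j=0): S=137.8912, K−S=0.0000, hold=2.5093 ⇒ V=2.5093 continue | (k=1,j=1): S=152.7488, K−S=0.0000, hold=0.5048 ⇒ V=0.5048 continue  boundary S*=-
step 0: (k=0,j=0): S=145.1300, K−S=0.0000, hold=1.3987 ⇒ V=1.3987 continue  boundary S*=-

price = 1.3987
boundary = - - - - 118.2701 112.3711 118.2701 124.4789
tree:
1.3987
2.5093 0.5048
4.3873 0.9993 0.1054
7.4293 1.9453 0.2356 0.0000
12.0799 3.7042 0.5263 0.0000 0.0000
17.9789 6.8414 1.1760 0.0000 0.0000 0.0000
23.5837 12.0799 2.6277 0.0000 0.0000 0.0000 0.0000
28.9090 17.9789 5.8711 0.0000 0.0000 0.0000 0.0000 0.0000
33.9686 23.5837 12.0799 0.0000 0.0000 0.0000 0.0000 0.0000 0.0000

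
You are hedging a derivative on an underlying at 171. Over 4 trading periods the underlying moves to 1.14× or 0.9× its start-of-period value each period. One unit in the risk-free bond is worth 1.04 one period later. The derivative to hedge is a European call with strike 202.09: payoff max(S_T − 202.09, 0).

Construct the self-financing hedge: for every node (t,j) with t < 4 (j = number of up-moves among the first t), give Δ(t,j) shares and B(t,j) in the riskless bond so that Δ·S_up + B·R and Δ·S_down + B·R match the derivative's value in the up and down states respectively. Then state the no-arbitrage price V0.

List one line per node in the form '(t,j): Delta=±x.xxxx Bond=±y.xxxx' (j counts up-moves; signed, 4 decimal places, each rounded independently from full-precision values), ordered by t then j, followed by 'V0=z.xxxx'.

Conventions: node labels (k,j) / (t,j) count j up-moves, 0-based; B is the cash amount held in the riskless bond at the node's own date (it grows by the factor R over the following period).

Under the risk-neutral measure, an up-move has probability p* = (R−d)/(u−d) = 0.5833 and values discount at R = 1.04.
Terminal payoffs: V(4,0)=0.0000, V(4,1)=0.0000, V(4,2)=0.0000, V(4,3)=25.9196, V(4,4)=86.7222
  t=3,j=0: stock 124.6590 → up 142.1113 (V=0.0000), down 112.1931 (V=0.0000). Price 0.0000; hedge Δ=0.0000, bond B=0.0000.
  t=3,j=1: stock 157.9014 → up 180.0076 (V=0.0000), down 142.1113 (V=0.0000). Price 0.0000; hedge Δ=0.0000, bond B=0.0000.
  t=3,j=2: stock 200.0084 → up 228.0096 (V=25.9196), down 180.0076 (V=0.0000). Price 14.5382; hedge Δ=0.5400, bond B=-93.4602.
  t=3,j=3: stock 253.3440 → up 288.8122 (V=86.7222), down 228.0096 (V=25.9196). Price 59.0267; hedge Δ=1.0000, bond B=-194.3173.
  t=2,j=0: stock 138.5100 → up 157.9014 (V=0.0000), down 124.6590 (V=0.0000). Price 0.0000; hedge Δ=0.0000, bond B=0.0000.
  t=2,j=1: stock 175.4460 → up 200.0084 (V=14.5382), down 157.9014 (V=0.0000). Price 8.1545; hedge Δ=0.3453, bond B=-52.4216.
  t=2,j=2: stock 222.2316 → up 253.3440 (V=59.0267), down 200.0084 (V=14.5382). Price 38.9326; hedge Δ=0.8341, bond B=-146.4361.
  t=1,j=0: stock 153.9000 → up 175.4460 (V=8.1545), down 138.5100 (V=0.0000). Price 4.5738; hedge Δ=0.2208, bond B=-29.4031.
  t=1,j=1: stock 194.9400 → up 222.2316 (V=38.9326), down 175.4460 (V=8.1545). Price 25.1042; hedge Δ=0.6579, bond B=-103.1378.
  t=0,j=0: stock 171.0000 → up 194.9400 (V=25.1042), down 153.9000 (V=4.5738). Price 15.9133; hedge Δ=0.5003, bond B=-69.6298.
As a check, the time-0 holding Δ(0,0)·S0 + B(0,0) comes to 15.9133 — exactly V0.

(0,0): Delta=0.5003 Bond=-69.6298
(1,0): Delta=0.2208 Bond=-29.4031
(1,1): Delta=0.6579 Bond=-103.1378
(2,0): Delta=0.0000 Bond=0.0000
(2,1): Delta=0.3453 Bond=-52.4216
(2,2): Delta=0.8341 Bond=-146.4361
(3,0): Delta=0.0000 Bond=0.0000
(3,1): Delta=0.0000 Bond=0.0000
(3,2): Delta=0.5400 Bond=-93.4602
(3,3): Delta=1.0000 Bond=-194.3173
V0=15.9133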